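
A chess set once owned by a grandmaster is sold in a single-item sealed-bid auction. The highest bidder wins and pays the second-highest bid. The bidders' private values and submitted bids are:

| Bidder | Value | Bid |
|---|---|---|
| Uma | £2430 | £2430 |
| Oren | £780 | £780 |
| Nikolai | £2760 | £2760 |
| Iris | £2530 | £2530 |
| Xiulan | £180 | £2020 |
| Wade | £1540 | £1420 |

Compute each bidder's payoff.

Payoffs: Uma £0, Oren £0, Nikolai £230, Iris £0, Xiulan £0, Wade £0.

Ordered from highest: Nikolai £2760; Iris £2530; Uma £2430; Xiulan £2020; Wade £1420; Oren £780.
Nikolai has the top bid and wins; the price is the second-highest bid, £2530.
Nikolai's payoff = £2760 − £2530 = £230. All other bidders lose, so their payoff is 0.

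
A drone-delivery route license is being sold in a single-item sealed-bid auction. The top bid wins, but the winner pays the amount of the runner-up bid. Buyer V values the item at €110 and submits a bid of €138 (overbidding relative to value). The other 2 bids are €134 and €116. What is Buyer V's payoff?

-€24

Highest competing bid: €134.
Buyer V's bid €138 is the highest overall, so Buyer V wins and pays the second-highest bid, €134.
Payoff = value − price = €110 − €134 = -€24.
Overbidding won the item at a price above value — truthful bidding would have avoided this loss.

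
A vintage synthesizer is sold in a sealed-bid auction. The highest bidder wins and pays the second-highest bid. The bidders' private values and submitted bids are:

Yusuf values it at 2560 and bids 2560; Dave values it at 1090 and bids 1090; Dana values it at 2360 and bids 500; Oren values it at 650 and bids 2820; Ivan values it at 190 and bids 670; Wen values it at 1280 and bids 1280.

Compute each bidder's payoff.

Ordered from highest: Oren 2820 > Yusuf 2560 > Wen 1280 > Dave 1090 > Ivan 670 > Dana 500.
Oren has the top bid and wins; the price is the second-highest bid, 2560.
Oren's payoff = 650 − 2560 = -1910. All other bidders lose, so their payoff is 0.

Yusuf 0, Dave 0, Dana 0, Oren -1910, Ivan 0, Wen 0.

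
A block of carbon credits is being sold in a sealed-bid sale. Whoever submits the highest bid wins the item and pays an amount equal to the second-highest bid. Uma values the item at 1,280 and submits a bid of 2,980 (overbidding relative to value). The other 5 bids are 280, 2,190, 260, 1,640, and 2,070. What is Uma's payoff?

Highest competing bid: 2,190.
Uma's bid 2,980 is the highest overall, so Uma wins and pays the second-highest bid, 2,190.
Payoff = value − price = 1,280 − 2,190 = -910.

-910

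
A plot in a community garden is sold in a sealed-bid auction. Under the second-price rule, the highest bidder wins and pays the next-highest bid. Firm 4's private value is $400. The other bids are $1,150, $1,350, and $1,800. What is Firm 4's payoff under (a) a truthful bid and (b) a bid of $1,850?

(a) $0  (b) -$1,400

The highest competing bid is $1,800.
Bidding truthfully at $400: the top bid is $1,800 (a rival), so Firm 4 loses. Payoff = $0.
Bidding $1,850: Firm 4 has the top bid, wins, and pays the second-highest bid $1,800. Payoff = $400 − $1,800 = -$1,400.
This is the dominant-strategy logic: truthful bidding weakly beats any alternative.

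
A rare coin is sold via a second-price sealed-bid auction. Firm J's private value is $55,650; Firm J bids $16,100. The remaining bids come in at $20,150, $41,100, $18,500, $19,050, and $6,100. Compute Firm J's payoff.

Firm J's payoff: $0.

Highest competing bid: $41,100.
Firm J's bid $16,100 is not the highest, so Firm J loses, pays nothing, and earns zero payoff.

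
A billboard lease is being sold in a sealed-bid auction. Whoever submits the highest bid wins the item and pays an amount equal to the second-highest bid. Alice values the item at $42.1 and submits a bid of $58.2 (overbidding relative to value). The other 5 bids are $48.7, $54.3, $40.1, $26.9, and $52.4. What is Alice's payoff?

Payoff = -$12.2.

Highest competing bid: $54.3.
Alice's bid $58.2 is the highest overall, so Alice wins and pays the second-highest bid, $54.3.
Payoff = value − price = $42.1 − $54.3 = -$12.2.
Overbidding won the item at a price above value — truthful bidding would have avoided this loss.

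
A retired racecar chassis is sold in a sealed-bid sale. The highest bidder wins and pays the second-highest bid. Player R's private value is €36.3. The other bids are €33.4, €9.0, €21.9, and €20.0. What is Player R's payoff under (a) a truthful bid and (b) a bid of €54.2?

(a) €2.9  (b) €2.9

The highest competing bid is €33.4.
Bidding truthfully at €36.3: Player R has the top bid, wins, and pays the second-highest bid €33.4. Payoff = €36.3 − €33.4 = €2.9.
Bidding €54.2: Player R has the top bid, wins, and pays the second-highest bid €33.4. Payoff = €36.3 − €33.4 = €2.9.
The bid only affects whether you win, not the price — here both bids land on the same side of the top rival bid, so the deviation is payoff-neutral.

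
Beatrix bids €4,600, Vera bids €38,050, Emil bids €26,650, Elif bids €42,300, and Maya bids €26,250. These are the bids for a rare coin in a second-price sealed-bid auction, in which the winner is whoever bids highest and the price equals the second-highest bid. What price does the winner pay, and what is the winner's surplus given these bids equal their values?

Ordered from highest: Elif €42,300 > Vera €38,050 > Emil €26,650 > Maya €26,250 > Beatrix €4,600.
Elif is the highest bidder, so Elif wins.
Under the second-price rule, the price is the second-highest bid: €38,050.
Surplus = €42,300 − €38,050 = €4,250.

The winner pays €38,050 for a surplus of €4,250.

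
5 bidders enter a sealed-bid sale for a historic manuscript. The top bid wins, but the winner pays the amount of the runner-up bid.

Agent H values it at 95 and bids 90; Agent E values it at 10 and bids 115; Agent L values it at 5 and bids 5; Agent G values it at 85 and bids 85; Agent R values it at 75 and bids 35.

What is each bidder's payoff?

Bids in descending order: Agent E 115 > Agent H 90 > Agent G 85 > Agent R 35 > Agent L 5.
Agent E has the top bid and wins; the price is the second-highest bid, 90.
Agent E's payoff = 10 − 90 = -80. All other bidders lose, so their payoff is 0.

Agent H 0, Agent E -80, Agent L 0, Agent G 0, Agent R 0.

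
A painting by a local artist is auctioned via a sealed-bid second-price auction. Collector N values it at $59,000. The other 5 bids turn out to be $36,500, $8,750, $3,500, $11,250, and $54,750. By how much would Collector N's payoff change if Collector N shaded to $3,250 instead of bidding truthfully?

The highest competing bid is $54,750.
Bidding truthfully at $59,000: Collector N has the top bid, wins, and pays the second-highest bid $54,750. Payoff = $59,000 − $54,750 = $4,250.
Bidding $3,250: the top bid is $54,750 (a rival), so Collector N loses. Payoff = $0.
Change = $0 − $4,250 = -$4,250.
Deviating from a truthful bid can only lose payoff in a second-price auction — never gain.

Change in payoff: -$4,250.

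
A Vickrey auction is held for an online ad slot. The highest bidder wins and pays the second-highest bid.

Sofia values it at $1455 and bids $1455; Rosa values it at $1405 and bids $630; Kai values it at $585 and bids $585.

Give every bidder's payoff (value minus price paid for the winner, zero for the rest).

Ranking the bids: Sofia $1455; Rosa $630; Kai $585.
Sofia has the top bid and wins; the price is the second-highest bid, $630.
Sofia's payoff = $1455 − $630 = $825. All other bidders lose, so their payoff is 0.

Payoffs: Sofia $825, Rosa $0, Kai $0.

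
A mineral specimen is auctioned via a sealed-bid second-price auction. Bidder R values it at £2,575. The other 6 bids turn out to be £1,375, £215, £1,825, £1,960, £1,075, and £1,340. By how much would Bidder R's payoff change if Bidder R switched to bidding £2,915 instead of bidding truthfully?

Payoff change: £0.

The highest competing bid is £1,960.
Bidding truthfully at £2,575: Bidder R has the top bid, wins, and pays the second-highest bid £1,960. Payoff = £2,575 − £1,960 = £615.
Bidding £2,915: Bidder R has the top bid, wins, and pays the second-highest bid £1,960. Payoff = £2,575 − £1,960 = £615.
Change = £615 − £615 = £0.
The bid only affects whether you win, not the price — here both bids land on the same side of the top rival bid, so the deviation is payoff-neutral.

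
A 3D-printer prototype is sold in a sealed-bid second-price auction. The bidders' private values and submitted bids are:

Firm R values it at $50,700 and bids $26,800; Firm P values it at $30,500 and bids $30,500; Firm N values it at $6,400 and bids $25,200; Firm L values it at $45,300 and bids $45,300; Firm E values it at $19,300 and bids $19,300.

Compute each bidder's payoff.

Payoffs: Firm R $0, Firm P $0, Firm N $0, Firm L $14,800, Firm E $0.

Ranking the bids: Firm L $45,300; Firm P $30,500; Firm R $26,800; Firm N $25,200; Firm E $19,300.
Firm L has the top bid and wins; the price is the second-highest bid, $30,500.
Firm L's payoff = $45,300 − $30,500 = $14,800. All other bidders lose, so their payoff is 0.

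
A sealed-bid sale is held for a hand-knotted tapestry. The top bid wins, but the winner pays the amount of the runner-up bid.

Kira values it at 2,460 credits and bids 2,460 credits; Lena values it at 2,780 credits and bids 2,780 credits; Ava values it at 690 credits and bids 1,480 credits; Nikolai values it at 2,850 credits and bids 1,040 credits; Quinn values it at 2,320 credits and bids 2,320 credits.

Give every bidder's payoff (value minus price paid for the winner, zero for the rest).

Sorted high to low: Lena 2,780 credits, then Kira 2,460 credits, then Quinn 2,320 credits, then Ava 1,480 credits, then Nikolai 1,040 credits.
Lena has the top bid and wins; the price is the second-highest bid, 2,460 credits.
Lena's payoff = 2,780 credits − 2,460 credits = 320 credits. All other bidders lose, so their payoff is 0.

Payoffs: Kira 0 credits, Lena 320 credits, Ava 0 credits, Nikolai 0 credits, Quinn 0 credits.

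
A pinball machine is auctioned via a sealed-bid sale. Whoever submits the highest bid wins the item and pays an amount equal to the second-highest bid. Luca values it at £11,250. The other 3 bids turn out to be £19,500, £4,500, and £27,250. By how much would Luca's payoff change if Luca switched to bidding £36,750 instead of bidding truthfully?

-£16,000

The highest competing bid is £27,250.
Bidding truthfully at £11,250: the top bid is £27,250 (a rival), so Luca loses. Payoff = £0.
Bidding £36,750: Luca has the top bid, wins, and pays the second-highest bid £27,250. Payoff = £11,250 − £27,250 = -£16,000.
Change = -£16,000 − £0 = -£16,000.
This is the dominant-strategy logic: truthful bidding weakly beats any alternative.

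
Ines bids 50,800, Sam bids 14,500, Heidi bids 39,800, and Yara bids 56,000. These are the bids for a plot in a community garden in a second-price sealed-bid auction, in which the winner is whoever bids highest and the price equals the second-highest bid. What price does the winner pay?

Sorted high to low: Yara 56,000 > Ines 50,800 > Heidi 39,800 > Sam 14,500.
Yara is the highest bidder, so Yara wins.
Under the second-price rule, the price is the second-highest bid: 50,800.

The winner pays 50,800.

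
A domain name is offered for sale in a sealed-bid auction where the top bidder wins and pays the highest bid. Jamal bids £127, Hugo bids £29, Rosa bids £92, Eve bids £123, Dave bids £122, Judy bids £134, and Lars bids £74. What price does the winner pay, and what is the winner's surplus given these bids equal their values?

Ranking the bids: Judy £134; Jamal £127; Eve £123; Dave £122; Rosa £92; Lars £74; Hugo £29.
Judy is the highest bidder, so Judy wins.
Under the first-price rule, the price is the highest bid: £134.
Surplus = £134 − £134 = £0.

The winner pays £134 for a surplus of £0.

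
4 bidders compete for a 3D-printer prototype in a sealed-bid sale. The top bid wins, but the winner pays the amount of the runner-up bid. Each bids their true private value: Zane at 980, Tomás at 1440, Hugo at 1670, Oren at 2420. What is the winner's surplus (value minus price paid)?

Sorted high to low: Oren 2420, then Hugo 1670, then Tomás 1440, then Zane 980.
Oren wins with the top bid and pays the second-highest, 1670.
Surplus = 2420 − 1670 = 750.

Surplus = 750.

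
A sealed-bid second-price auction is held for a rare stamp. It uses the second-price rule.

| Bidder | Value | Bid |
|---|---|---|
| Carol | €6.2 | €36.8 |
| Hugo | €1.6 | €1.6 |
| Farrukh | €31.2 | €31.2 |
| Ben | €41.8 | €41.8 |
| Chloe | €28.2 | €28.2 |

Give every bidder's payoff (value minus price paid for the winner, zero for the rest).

Ranking the bids: Ben €41.8, then Carol €36.8, then Farrukh €31.2, then Chloe €28.2, then Hugo €1.6.
Ben has the top bid and wins; the price is the second-highest bid, €36.8.
Ben's payoff = €41.8 − €36.8 = €5.0. All other bidders lose, so their payoff is 0.

Payoffs: Carol €0.0, Hugo €0.0, Farrukh €0.0, Ben €5.0, Chloe €0.0.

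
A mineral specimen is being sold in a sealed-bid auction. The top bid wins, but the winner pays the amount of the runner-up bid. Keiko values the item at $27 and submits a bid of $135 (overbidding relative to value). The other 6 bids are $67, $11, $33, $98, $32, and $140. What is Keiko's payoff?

$0

Highest competing bid: $140.
Keiko's bid $135 is not the highest, so Keiko loses, pays nothing, and earns zero payoff.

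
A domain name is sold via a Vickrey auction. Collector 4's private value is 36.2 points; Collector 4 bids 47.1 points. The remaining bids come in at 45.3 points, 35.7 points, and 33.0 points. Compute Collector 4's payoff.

Payoff = -9.1 points.

Highest competing bid: 45.3 points.
Collector 4's bid 47.1 points is the highest overall, so Collector 4 wins and pays the second-highest bid, 45.3 points.
Payoff = value − price = 36.2 points − 45.3 points = -9.1 points.
Overbidding won the item at a price above value — truthful bidding would have avoided this loss.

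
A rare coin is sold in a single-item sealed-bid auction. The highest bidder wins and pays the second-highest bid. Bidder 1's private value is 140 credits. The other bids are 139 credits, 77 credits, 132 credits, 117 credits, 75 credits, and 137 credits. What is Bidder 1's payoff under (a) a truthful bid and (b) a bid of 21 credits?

The highest competing bid is 139 credits.
Bidding truthfully at 140 credits: Bidder 1 has the top bid, wins, and pays the second-highest bid 139 credits. Payoff = 140 credits − 139 credits = 1 credits.
Bidding 21 credits: the top bid is 139 credits (a rival), so Bidder 1 loses. Payoff = 0 credits.
Deviating from a truthful bid can only lose payoff in a second-price auction — never gain.

(a) 1 credits  (b) 0 credits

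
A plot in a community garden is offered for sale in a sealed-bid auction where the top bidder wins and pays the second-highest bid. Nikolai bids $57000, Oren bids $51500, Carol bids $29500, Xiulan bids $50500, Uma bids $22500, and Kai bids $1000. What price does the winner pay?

Ordered from highest: Nikolai $57000, then Oren $51500, then Xiulan $50500, then Carol $29500, then Uma $22500, then Kai $1000.
Nikolai is the highest bidder, so Nikolai wins.
Under the second-price rule, the price is the second-highest bid: $51500.

The winner pays $51500.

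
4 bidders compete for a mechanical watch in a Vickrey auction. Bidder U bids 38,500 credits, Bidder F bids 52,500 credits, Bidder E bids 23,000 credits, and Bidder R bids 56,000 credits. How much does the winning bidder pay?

Price paid: 52,500 credits.

Sorted high to low: Bidder R 56,000 credits, then Bidder F 52,500 credits, then Bidder U 38,500 credits, then Bidder E 23,000 credits.
Bidder R has the highest bid, so Bidder R wins.
The second-highest bid is 52,500 credits, so that is what Bidder R pays.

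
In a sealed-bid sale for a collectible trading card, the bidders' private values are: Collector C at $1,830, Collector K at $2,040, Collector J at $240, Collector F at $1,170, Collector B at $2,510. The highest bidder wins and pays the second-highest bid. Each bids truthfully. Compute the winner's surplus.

Ranking the bids: Collector B $2,510, then Collector K $2,040, then Collector C $1,830, then Collector F $1,170, then Collector J $240.
Collector B wins with the top bid and pays the second-highest, $2,040.
Surplus = $2,510 − $2,040 = $470.

Winner's surplus: $470.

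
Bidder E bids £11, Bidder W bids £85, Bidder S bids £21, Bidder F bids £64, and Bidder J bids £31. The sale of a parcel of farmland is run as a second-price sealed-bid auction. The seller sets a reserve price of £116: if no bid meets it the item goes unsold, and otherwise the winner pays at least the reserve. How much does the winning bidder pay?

Sorted high to low: Bidder W £85; Bidder F £64; Bidder J £31; Bidder S £21; Bidder E £11.
The top bid £85 is below the reserve £116, so the item goes unsold and nothing is paid.

unsold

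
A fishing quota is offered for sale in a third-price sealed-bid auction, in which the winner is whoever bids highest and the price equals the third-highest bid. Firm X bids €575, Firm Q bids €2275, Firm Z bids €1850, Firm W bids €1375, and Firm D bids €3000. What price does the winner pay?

The winner pays €1850.

Ordered from highest: Firm D €3000, then Firm Q €2275, then Firm Z €1850, then Firm W €1375, then Firm X €575.
Firm D is the highest bidder, so Firm D wins.
Under the third-price rule, the price is the third-highest bid: €1850.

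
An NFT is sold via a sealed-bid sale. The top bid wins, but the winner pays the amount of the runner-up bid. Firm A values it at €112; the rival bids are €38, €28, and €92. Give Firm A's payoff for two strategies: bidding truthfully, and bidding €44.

The highest competing bid is €92.
Bidding truthfully at €112: Firm A has the top bid, wins, and pays the second-highest bid €92. Payoff = €112 − €92 = €20.
Bidding €44: the top bid is €92 (a rival), so Firm A loses. Payoff = €0.

Truthful: €20; alternative: €0.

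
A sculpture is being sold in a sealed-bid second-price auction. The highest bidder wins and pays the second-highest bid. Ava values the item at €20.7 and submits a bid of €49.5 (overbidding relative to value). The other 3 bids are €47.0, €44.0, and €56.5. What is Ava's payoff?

Payoff = €0.0.

Highest competing bid: €56.5.
Ava's bid €49.5 is not the highest, so Ava loses, pays nothing, and earns zero payoff.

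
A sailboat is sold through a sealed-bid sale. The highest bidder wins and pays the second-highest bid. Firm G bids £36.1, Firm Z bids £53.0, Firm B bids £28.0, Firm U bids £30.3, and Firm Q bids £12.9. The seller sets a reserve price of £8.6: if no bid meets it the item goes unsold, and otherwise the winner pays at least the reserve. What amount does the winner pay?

Ranking the bids: Firm Z £53.0; Firm G £36.1; Firm U £30.3; Firm B £28.0; Firm Q £12.9.
Firm Z has the highest bid, so Firm Z wins.
The second-highest bid is £36.1, which exceeds the reserve, so that sets the price.

Price paid: £36.1.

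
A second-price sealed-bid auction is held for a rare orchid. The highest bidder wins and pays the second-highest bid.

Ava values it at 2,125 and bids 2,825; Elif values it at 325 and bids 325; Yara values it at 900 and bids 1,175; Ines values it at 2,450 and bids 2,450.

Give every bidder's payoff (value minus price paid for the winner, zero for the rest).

Ava -325, Elif 0, Yara 0, Ines 0.

Bids in descending order: Ava 2,825, then Ines 2,450, then Yara 1,175, then Elif 325.
Ava has the top bid and wins; the price is the second-highest bid, 2,450.
Ava's payoff = 2,125 − 2,450 = -325. All other bidders lose, so their payoff is 0.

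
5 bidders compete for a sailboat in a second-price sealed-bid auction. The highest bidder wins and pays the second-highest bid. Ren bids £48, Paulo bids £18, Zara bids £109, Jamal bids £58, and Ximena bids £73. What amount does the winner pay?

£73

Bids in descending order: Zara £109, then Ximena £73, then Jamal £58, then Ren £48, then Paulo £18.
Zara has the highest bid, so Zara wins.
The second-highest bid is £73, so that is what Zara pays.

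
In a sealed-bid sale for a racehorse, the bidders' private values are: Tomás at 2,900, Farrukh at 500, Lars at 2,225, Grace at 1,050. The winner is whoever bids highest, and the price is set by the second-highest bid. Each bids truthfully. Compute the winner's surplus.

Ordered from highest: Tomás 2,900; Lars 2,225; Grace 1,050; Farrukh 500.
Tomás wins with the top bid and pays the second-highest, 2,225.
Surplus = 2,900 − 2,225 = 675.

Winner's surplus: 675.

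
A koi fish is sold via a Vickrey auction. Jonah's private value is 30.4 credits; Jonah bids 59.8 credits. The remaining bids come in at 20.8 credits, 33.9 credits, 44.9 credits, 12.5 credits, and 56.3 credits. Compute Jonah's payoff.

Highest competing bid: 56.3 credits.
Jonah's bid 59.8 credits is the highest overall, so Jonah wins and pays the second-highest bid, 56.3 credits.
Payoff = value − price = 30.4 credits − 56.3 credits = -25.9 credits.

Payoff = -25.9 credits.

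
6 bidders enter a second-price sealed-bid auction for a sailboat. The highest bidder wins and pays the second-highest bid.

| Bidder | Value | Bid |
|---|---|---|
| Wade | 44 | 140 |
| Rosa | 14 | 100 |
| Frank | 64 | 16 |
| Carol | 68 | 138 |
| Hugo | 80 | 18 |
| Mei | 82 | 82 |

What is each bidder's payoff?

Payoffs: Wade -94, Rosa 0, Frank 0, Carol 0, Hugo 0, Mei 0.

Ordered from highest: Wade 140 > Carol 138 > Rosa 100 > Mei 82 > Hugo 18 > Frank 16.
Wade has the top bid and wins; the price is the second-highest bid, 138.
Wade's payoff = 44 − 138 = -94. All other bidders lose, so their payoff is 0.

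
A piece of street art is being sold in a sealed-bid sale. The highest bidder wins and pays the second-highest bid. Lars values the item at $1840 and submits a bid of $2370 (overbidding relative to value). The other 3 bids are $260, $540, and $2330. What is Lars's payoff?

Highest competing bid: $2330.
Lars's bid $2370 is the highest overall, so Lars wins and pays the second-highest bid, $2330.
Payoff = value − price = $1840 − $2330 = -$490.
Overbidding won the item at a price above value — truthful bidding would have avoided this loss.

-$490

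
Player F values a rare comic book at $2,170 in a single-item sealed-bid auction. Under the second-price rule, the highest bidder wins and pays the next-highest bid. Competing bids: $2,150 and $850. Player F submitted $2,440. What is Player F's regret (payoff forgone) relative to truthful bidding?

The highest competing bid is $2,150.
Bidding truthfully at $2,170: Player F has the top bid, wins, and pays the second-highest bid $2,150. Payoff = $2,170 − $2,150 = $20.
Bidding $2,440: Player F has the top bid, wins, and pays the second-highest bid $2,150. Payoff = $2,170 − $2,150 = $20.
Regret = truthful payoff − actual payoff = $20 − $20 = $0.
The bid only affects whether you win, not the price — here both bids land on the same side of the top rival bid, so the deviation is payoff-neutral.

$0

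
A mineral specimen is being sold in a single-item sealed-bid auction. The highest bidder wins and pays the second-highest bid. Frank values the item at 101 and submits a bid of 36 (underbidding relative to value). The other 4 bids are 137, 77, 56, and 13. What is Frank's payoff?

Highest competing bid: 137.
Frank's bid 36 is not the highest, so Frank loses, pays nothing, and earns zero payoff.

Payoff = 0.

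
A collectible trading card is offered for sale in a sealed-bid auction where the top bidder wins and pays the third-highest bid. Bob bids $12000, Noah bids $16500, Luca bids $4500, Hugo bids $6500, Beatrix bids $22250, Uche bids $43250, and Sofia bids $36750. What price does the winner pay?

Ranking the bids: Uche $43250, then Sofia $36750, then Beatrix $22250, then Noah $16500, then Bob $12000, then Hugo $6500, then Luca $4500.
Uche is the highest bidder, so Uche wins.
Under the third-price rule, the price is the third-highest bid: $22250.

The winner pays $22250.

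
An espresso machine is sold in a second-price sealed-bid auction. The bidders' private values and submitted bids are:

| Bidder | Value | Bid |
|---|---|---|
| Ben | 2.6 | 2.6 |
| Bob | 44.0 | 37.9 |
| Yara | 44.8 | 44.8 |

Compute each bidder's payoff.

Bids in descending order: Yara 44.8; Bob 37.9; Ben 2.6.
Yara has the top bid and wins; the price is the second-highest bid, 37.9.
Yara's payoff = 44.8 − 37.9 = 6.9. All other bidders lose, so their payoff is 0.

Ben 0.0, Bob 0.0, Yara 6.9.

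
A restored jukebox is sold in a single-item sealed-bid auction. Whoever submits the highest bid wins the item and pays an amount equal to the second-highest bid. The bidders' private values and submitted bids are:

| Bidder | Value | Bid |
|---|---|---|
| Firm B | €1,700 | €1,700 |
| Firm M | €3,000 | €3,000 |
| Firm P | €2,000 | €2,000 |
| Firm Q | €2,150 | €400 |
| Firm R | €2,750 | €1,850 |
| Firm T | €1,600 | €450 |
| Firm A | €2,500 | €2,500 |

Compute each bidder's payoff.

Ordered from highest: Firm M €3,000; Firm A €2,500; Firm P €2,000; Firm R €1,850; Firm B €1,700; Firm T €450; Firm Q €400.
Firm M has the top bid and wins; the price is the second-highest bid, €2,500.
Firm M's payoff = €3,000 − €2,500 = €500. All other bidders lose, so their payoff is 0.

Firm B €0, Firm M €500, Firm P €0, Firm Q €0, Firm R €0, Firm T €0, Firm A €0.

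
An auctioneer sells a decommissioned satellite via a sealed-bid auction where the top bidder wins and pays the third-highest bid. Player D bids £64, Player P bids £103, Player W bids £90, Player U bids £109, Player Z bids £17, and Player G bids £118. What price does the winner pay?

Price paid: £103.

Sorted high to low: Player G £118 > Player U £109 > Player P £103 > Player W £90 > Player D £64 > Player Z £17.
Player G is the highest bidder, so Player G wins.
Under the third-price rule, the price is the third-highest bid: £103.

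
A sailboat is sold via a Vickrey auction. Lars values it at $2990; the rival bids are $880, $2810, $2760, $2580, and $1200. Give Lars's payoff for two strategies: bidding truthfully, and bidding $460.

Truthful: $180; alternative: $0.

The highest competing bid is $2810.
Bidding truthfully at $2990: Lars has the top bid, wins, and pays the second-highest bid $2810. Payoff = $2990 − $2810 = $180.
Bidding $460: the top bid is $2810 (a rival), so Lars loses. Payoff = $0.
Deviating from a truthful bid can only lose payoff in a second-price auction — never gain.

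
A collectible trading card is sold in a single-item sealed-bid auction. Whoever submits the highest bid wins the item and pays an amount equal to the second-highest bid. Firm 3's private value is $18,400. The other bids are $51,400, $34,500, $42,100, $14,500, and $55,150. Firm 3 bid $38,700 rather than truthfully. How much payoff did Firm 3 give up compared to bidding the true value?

The highest competing bid is $55,150.
Bidding truthfully at $18,400: the top bid is $55,150 (a rival), so Firm 3 loses. Payoff = $0.
Bidding $38,700: the top bid is $55,150 (a rival), so Firm 3 loses. Payoff = $0.
Regret = truthful payoff − actual payoff = $0 − $0 = $0.
The bid only affects whether you win, not the price — here both bids land on the same side of the top rival bid, so the deviation is payoff-neutral.

Regret: $0.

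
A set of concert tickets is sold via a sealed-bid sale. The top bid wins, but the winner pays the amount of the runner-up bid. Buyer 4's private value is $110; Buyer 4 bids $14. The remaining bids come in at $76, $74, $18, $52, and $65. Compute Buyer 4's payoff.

Highest competing bid: $76.
Buyer 4's bid $14 is not the highest, so Buyer 4 loses, pays nothing, and earns zero payoff.

$0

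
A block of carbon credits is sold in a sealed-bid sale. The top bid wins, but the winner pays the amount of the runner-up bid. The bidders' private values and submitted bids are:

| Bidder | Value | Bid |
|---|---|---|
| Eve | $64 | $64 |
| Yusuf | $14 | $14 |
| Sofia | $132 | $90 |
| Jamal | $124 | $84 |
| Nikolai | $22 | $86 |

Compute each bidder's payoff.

Payoffs: Eve $0, Yusuf $0, Sofia $46, Jamal $0, Nikolai $0.

Bids in descending order: Sofia $90; Nikolai $86; Jamal $84; Eve $64; Yusuf $14.
Sofia has the top bid and wins; the price is the second-highest bid, $86.
Sofia's payoff = $132 − $86 = $46. All other bidders lose, so their payoff is 0.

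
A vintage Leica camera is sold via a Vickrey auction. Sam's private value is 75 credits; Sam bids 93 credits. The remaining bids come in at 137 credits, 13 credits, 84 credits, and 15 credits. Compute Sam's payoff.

0 credits

Highest competing bid: 137 credits.
Sam's bid 93 credits is not the highest, so Sam loses, pays nothing, and earns zero payoff.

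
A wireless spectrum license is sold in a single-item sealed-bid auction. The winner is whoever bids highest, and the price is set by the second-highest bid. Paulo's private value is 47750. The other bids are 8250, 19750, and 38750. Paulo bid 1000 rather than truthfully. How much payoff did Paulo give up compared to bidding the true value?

The highest competing bid is 38750.
Bidding truthfully at 47750: Paulo has the top bid, wins, and pays the second-highest bid 38750. Payoff = 47750 − 38750 = 9000.
Bidding 1000: the top bid is 38750 (a rival), so Paulo loses. Payoff = 0.
Regret = truthful payoff − actual payoff = 9000 − 0 = 9000.
Deviating from a truthful bid can only lose payoff in a second-price auction — never gain.

Payoff forgone: 9000.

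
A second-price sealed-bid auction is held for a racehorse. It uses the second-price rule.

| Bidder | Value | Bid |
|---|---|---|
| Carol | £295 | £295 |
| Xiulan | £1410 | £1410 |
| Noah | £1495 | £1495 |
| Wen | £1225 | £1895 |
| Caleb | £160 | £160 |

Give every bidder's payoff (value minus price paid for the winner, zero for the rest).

Payoffs: Carol £0, Xiulan £0, Noah £0, Wen -£270, Caleb £0.

Sorted high to low: Wen £1895 > Noah £1495 > Xiulan £1410 > Carol £295 > Caleb £160.
Wen has the top bid and wins; the price is the second-highest bid, £1495.
Wen's payoff = £1225 − £1495 = -£270. All other bidders lose, so their payoff is 0.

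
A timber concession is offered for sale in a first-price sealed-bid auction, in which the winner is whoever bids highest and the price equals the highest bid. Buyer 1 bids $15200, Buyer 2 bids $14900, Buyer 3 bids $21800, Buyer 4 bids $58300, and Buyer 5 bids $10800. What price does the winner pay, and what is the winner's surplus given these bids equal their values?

Ranking the bids: Buyer 4 $58300 > Buyer 3 $21800 > Buyer 1 $15200 > Buyer 2 $14900 > Buyer 5 $10800.
Buyer 4 is the highest bidder, so Buyer 4 wins.
Under the first-price rule, the price is the highest bid: $58300.
Surplus = $58300 − $58300 = $0.

The winner pays $58300 for a surplus of $0.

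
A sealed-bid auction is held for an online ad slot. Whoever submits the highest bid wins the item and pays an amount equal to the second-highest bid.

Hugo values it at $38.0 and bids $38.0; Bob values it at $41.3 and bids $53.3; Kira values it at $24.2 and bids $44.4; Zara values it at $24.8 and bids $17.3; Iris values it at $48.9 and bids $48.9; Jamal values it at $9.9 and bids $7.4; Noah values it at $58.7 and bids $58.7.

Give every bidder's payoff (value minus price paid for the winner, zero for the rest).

Payoffs: Hugo $0.0, Bob $0.0, Kira $0.0, Zara $0.0, Iris $0.0, Jamal $0.0, Noah $5.4.

Ranking the bids: Noah $58.7 > Bob $53.3 > Iris $48.9 > Kira $44.4 > Hugo $38.0 > Zara $17.3 > Jamal $7.4.
Noah has the top bid and wins; the price is the second-highest bid, $53.3.
Noah's payoff = $58.7 − $53.3 = $5.4. All other bidders lose, so their payoff is 0.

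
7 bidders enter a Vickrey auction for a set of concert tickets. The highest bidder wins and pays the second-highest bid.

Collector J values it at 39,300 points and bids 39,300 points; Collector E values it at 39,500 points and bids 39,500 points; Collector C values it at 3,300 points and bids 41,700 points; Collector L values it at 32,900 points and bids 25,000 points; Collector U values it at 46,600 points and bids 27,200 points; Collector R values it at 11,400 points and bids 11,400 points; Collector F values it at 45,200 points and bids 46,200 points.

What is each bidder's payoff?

Collector J 0 points, Collector E 0 points, Collector C 0 points, Collector L 0 points, Collector U 0 points, Collector R 0 points, Collector F 3,500 points.

Ordered from highest: Collector F 46,200 points, then Collector C 41,700 points, then Collector E 39,500 points, then Collector J 39,300 points, then Collector U 27,200 points, then Collector L 25,000 points, then Collector R 11,400 points.
Collector F has the top bid and wins; the price is the second-highest bid, 41,700 points.
Collector F's payoff = 45,200 points − 41,700 points = 3,500 points. All other bidders lose, so their payoff is 0.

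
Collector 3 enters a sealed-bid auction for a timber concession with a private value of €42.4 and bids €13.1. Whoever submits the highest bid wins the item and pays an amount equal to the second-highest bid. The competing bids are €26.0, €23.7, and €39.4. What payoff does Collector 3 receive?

Highest competing bid: €39.4.
Collector 3's bid €13.1 is not the highest, so Collector 3 loses, pays nothing, and earns zero payoff.

Payoff = €0.0.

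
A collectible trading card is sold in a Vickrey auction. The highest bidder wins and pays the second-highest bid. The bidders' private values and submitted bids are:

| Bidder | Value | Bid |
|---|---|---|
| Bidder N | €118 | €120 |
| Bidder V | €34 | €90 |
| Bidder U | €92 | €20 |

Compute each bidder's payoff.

Ordered from highest: Bidder N €120 > Bidder V €90 > Bidder U €20.
Bidder N has the top bid and wins; the price is the second-highest bid, €90.
Bidder N's payoff = €118 − €90 = €28. All other bidders lose, so their payoff is 0.

Payoffs: Bidder N €28, Bidder V €0, Bidder U €0.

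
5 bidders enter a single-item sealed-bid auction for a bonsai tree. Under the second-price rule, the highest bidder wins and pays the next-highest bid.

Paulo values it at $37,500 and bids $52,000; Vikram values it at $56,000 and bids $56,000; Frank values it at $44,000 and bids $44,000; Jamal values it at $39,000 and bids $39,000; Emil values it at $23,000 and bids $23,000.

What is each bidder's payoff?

Ordered from highest: Vikram $56,000 > Paulo $52,000 > Frank $44,000 > Jamal $39,000 > Emil $23,000.
Vikram has the top bid and wins; the price is the second-highest bid, $52,000.
Vikram's payoff = $56,000 − $52,000 = $4,000. All other bidders lose, so their payoff is 0.

Paulo $0, Vikram $4,000, Frank $0, Jamal $0, Emil $0.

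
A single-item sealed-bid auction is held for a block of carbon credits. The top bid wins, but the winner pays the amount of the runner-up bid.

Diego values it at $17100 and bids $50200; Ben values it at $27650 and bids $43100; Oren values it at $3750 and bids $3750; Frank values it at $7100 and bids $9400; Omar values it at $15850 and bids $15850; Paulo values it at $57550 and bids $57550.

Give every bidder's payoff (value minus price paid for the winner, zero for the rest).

Diego $0, Ben $0, Oren $0, Frank $0, Omar $0, Paulo $7350.

Ranking the bids: Paulo $57550, then Diego $50200, then Ben $43100, then Omar $15850, then Frank $9400, then Oren $3750.
Paulo has the top bid and wins; the price is the second-highest bid, $50200.
Paulo's payoff = $57550 − $50200 = $7350. All other bidders lose, so their payoff is 0.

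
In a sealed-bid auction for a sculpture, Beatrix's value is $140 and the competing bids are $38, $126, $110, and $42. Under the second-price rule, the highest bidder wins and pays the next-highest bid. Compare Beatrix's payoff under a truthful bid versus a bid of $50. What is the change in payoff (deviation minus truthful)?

Change in payoff: -$14.

The highest competing bid is $126.
Bidding truthfully at $140: Beatrix has the top bid, wins, and pays the second-highest bid $126. Payoff = $140 − $126 = $14.
Bidding $50: the top bid is $126 (a rival), so Beatrix loses. Payoff = $0.
Change = $0 − $14 = -$14.
Deviating from a truthful bid can only lose payoff in a second-price auction — never gain.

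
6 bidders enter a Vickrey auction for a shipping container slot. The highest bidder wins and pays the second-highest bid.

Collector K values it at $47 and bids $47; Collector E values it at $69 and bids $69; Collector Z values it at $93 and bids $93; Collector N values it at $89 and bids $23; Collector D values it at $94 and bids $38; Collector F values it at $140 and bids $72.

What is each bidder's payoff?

Ranking the bids: Collector Z $93, then Collector F $72, then Collector E $69, then Collector K $47, then Collector D $38, then Collector N $23.
Collector Z has the top bid and wins; the price is the second-highest bid, $72.
Collector Z's payoff = $93 − $72 = $21. All other bidders lose, so their payoff is 0.

Collector K $0, Collector E $0, Collector Z $21, Collector N $0, Collector D $0, Collector F $0.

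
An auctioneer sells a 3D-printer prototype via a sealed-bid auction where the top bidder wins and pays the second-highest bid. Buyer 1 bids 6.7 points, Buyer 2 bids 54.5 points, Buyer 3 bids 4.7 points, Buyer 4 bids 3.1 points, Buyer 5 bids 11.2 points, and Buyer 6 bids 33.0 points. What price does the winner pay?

Price paid: 33.0 points.

Ordered from highest: Buyer 2 54.5 points; Buyer 6 33.0 points; Buyer 5 11.2 points; Buyer 1 6.7 points; Buyer 3 4.7 points; Buyer 4 3.1 points.
Buyer 2 is the highest bidder, so Buyer 2 wins.
Under the second-price rule, the price is the second-highest bid: 33.0 points.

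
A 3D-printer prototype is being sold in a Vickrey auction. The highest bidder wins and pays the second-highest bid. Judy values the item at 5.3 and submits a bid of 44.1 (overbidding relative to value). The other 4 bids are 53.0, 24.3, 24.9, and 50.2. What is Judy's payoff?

Judy's payoff: 0.0.

Highest competing bid: 53.0.
Judy's bid 44.1 is not the highest, so Judy loses, pays nothing, and earns zero payoff.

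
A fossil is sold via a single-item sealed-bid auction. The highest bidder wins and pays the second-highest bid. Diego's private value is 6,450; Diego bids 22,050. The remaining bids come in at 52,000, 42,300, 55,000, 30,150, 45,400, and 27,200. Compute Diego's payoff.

Payoff = 0.

Highest competing bid: 55,000.
Diego's bid 22,050 is not the highest, so Diego loses, pays nothing, and earns zero payoff.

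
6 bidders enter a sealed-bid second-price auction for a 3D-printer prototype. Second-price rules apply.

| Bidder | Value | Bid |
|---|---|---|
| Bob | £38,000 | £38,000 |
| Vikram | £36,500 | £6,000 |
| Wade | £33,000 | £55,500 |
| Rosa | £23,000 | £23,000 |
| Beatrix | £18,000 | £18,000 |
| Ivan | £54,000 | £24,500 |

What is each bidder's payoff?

Sorted high to low: Wade £55,500, then Bob £38,000, then Ivan £24,500, then Rosa £23,000, then Beatrix £18,000, then Vikram £6,000.
Wade has the top bid and wins; the price is the second-highest bid, £38,000.
Wade's payoff = £33,000 − £38,000 = -£5,000. All other bidders lose, so their payoff is 0.

Payoffs: Bob £0, Vikram £0, Wade -£5,000, Rosa £0, Beatrix £0, Ivan £0.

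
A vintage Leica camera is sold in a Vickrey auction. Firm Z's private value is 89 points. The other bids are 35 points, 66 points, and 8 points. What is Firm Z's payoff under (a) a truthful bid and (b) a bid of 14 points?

The highest competing bid is 66 points.
Bidding truthfully at 89 points: Firm Z has the top bid, wins, and pays the second-highest bid 66 points. Payoff = 89 points − 66 points = 23 points.
Bidding 14 points: the top bid is 66 points (a rival), so Firm Z loses. Payoff = 0 points.

(a) 23 points  (b) 0 points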